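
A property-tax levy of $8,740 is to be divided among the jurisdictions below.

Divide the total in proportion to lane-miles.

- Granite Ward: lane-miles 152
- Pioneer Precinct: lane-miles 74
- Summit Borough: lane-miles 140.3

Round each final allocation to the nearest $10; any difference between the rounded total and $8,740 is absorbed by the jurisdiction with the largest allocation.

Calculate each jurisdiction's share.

Granite Ward: $3,620 · Pioneer Precinct: $1,770 · Summit Borough: $3,350

Lane-miles total: 366.3.
Pro-rata amounts: Granite Ward 152/366.3 × $8,740 = 3,626.75; Pioneer Precinct 74/366.3 × $8,740 = 1,765.66; Summit Borough 140.3/366.3 × $8,740 = 3,347.59.
Rounded to nearest $10: Granite Ward $3,630; Pioneer Precinct $1,770; Summit Borough $3,350. Sum = $8,750.
Difference $8,740 − $8,750 = −$10 applied to largest allocation (Granite Ward): Granite Ward becomes $3,620.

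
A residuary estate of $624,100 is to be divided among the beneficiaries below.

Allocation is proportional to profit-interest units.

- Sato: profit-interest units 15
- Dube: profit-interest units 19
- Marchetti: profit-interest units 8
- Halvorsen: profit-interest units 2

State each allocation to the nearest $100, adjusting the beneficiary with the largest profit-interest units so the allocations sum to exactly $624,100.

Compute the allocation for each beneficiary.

Sato: $212,800; Dube: $269,400; Marchetti: $113,500; Halvorsen: $28,400

Total profit-interest units = 44.
Raw shares: Sato 15/44 × $624,100 = 212,761.36; Dube 19/44 × $624,100 = 269,497.73; Marchetti 8/44 × $624,100 = 113,472.73; Halvorsen 2/44 × $624,100 = 28,368.18.
After rounding ($100): Sato $212,800; Dube $269,500; Marchetti $113,500; Halvorsen $28,400. Sum = $624,200.
Difference $624,100 − $624,200 = −$100 applied to largest profit-interest units (Dube): Dube becomes $269,400.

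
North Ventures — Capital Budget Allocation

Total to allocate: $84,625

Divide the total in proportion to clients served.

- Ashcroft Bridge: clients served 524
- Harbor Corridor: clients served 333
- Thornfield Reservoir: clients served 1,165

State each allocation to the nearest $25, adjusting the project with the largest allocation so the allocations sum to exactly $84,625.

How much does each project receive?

Ashcroft Bridge: $21,925 · Harbor Corridor: $13,925 · Thornfield Reservoir: $48,775

Total clients served = 2,022.
Proportional shares: Ashcroft Bridge 524/2,022 × $84,625 = 21,930.51; Harbor Corridor 333/2,022 × $84,625 = 13,936.76; Thornfield Reservoir 1,165/2,022 × $84,625 = 48,757.73.
After rounding ($25): Ashcroft Bridge $21,925; Harbor Corridor $13,925; Thornfield Reservoir $48,750. Sum = $84,600.
Difference $84,625 − $84,600 = +$25 applied to largest allocation (Thornfield Reservoir): Thornfield Reservoir becomes $48,775.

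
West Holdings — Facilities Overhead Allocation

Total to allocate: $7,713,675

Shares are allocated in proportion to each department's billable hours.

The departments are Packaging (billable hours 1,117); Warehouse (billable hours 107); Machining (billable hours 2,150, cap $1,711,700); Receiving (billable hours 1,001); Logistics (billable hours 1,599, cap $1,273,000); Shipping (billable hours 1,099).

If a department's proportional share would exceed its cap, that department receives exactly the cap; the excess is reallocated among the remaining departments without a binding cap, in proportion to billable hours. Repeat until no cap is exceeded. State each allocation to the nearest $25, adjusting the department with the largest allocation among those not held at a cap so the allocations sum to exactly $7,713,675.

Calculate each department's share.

Packaging: $1,589,125 | Warehouse: $152,225 | Machining: $1,711,700 | Receiving: $1,424,100 | Logistics: $1,273,000 | Shipping: $1,563,525

Billable hours total: 7,073.
Unconstrained shares: Packaging 1,218,178.28; Warehouse 116,692.10; Machining 2,344,747.81; Receiving 1,091,670.96; Logistics 1,743,838.02; Shipping 1,198,547.83.
Held at cap: Machining ($1,711,700), Logistics ($1,273,000); remaining pool $4,728,975 reallocated over remaining billable hours 3,324.
Redistributed shares: Packaging 1,589,129.08 → $1,589,125; Warehouse 152,226.33 → $152,225; Receiving 1,424,098.67 → $1,424,100; Shipping 1,563,520.92 → $1,563,525.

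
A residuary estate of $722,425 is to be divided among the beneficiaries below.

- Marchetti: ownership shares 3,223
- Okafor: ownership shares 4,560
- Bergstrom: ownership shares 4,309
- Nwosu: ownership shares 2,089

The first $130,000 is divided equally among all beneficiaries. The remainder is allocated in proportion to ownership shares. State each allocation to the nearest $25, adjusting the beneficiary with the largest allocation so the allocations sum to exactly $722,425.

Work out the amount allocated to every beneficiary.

Marchetti: $167,150 | Okafor: $222,975 | Bergstrom: $212,525 | Nwosu: $119,775

$130,000 shared equally gives $32,500 per beneficiary.
Remainder $592,425 by ownership shares (total 14,181): Marchetti 134,643.94 → $134,650; Okafor 190,498.41 → $190,500; Bergstrom 180,012.65 → $180,025; Nwosu 87,270.00 → $87,275.
Rounding difference −$25 on remainder applied to Okafor.
Totals: Marchetti $32,500 + $134,650 = $167,150; Okafor $32,500 + $190,475 = $222,975; Bergstrom $32,500 + $180,025 = $212,525; Nwosu $32,500 + $87,275 = $119,775.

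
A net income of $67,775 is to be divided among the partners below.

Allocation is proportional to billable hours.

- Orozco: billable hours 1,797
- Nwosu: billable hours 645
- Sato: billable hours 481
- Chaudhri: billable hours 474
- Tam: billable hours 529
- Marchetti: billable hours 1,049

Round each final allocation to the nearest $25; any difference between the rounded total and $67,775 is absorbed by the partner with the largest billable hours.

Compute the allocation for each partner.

Orozco: $24,500; Nwosu: $8,775; Sato: $6,550; Chaudhri: $6,450; Tam: $7,200; Marchetti: $14,300

Billable hours total: 4,975.
Proportional shares: Orozco 1,797/4,975 × $67,775 = 24,480.74; Nwosu 645/4,975 × $67,775 = 8,786.91; Sato 481/4,975 × $67,775 = 6,552.72; Chaudhri 474/4,975 × $67,775 = 6,457.36; Tam 529/4,975 × $67,775 = 7,206.63; Marchetti 1,049/4,975 × $67,775 = 14,290.65.
Rounded to nearest $25: Orozco $24,475; Nwosu $8,775; Sato $6,550; Chaudhri $6,450; Tam $7,200; Marchetti $14,300. Sum = $67,750.
Difference $67,775 − $67,750 = +$25 applied to largest billable hours (Orozco): Orozco becomes $24,500.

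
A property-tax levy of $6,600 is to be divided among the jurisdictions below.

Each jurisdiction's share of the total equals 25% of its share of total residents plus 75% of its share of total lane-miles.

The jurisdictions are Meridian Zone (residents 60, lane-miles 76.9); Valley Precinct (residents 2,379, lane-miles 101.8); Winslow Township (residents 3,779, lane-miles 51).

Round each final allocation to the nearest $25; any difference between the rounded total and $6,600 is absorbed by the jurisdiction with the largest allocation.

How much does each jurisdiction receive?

Totals — residents 6,218, lane-miles 229.7.
Composite weights (25% residents + 75% lane-miles): Meridian Zone 0.2535; Valley Precinct 0.4280; Winslow Township 0.3185.
Proportional shares: Meridian Zone 1,673.10; Valley Precinct 2,825.06; Winslow Township 2,101.83.
After rounding ($25): Meridian Zone $1,675; Valley Precinct $2,825; Winslow Township $2,100. Sum = $6,600.
Rounded total matches; no reconciliation needed.

Meridian Zone: $1,675 · Valley Precinct: $2,825 · Winslow Township: $2,100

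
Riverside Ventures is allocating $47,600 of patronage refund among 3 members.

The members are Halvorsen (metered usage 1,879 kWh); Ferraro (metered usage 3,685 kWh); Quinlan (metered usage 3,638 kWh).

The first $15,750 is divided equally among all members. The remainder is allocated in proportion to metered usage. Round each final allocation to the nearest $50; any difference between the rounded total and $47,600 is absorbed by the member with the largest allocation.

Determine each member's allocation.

Halvorsen: $11,750 | Ferraro: $18,000 | Quinlan: $17,850

Equal tier: $15,750 ÷ 3 = $5,250 apiece.
Remainder $31,850 by metered usage (total 9,202): Halvorsen 6,503.60 → $6,500; Ferraro 12,754.54 → $12,750; Quinlan 12,591.86 → $12,600.
Totals: Halvorsen $5,250 + $6,500 = $11,750; Ferraro $5,250 + $12,750 = $18,000; Quinlan $5,250 + $12,600 = $17,850.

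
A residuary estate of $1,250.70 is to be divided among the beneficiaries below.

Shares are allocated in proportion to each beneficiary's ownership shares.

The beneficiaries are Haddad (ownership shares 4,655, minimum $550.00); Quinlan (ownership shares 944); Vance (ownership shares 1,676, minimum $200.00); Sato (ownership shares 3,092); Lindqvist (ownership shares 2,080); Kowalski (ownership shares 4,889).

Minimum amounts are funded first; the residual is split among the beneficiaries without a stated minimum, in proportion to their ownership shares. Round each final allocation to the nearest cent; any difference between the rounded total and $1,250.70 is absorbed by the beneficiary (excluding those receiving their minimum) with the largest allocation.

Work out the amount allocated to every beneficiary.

Haddad: $550.00 · Quinlan: $42.95 · Vance: $200.00 · Sato: $140.68 · Lindqvist: $94.63 · Kowalski: $222.44

Fund the minimums — Haddad $550.00; Vance $200.00. Remaining pool $500.70.
Remaining pool split over remaining ownership shares 11,005: Quinlan 42.9496 → $42.95; Sato 140.6783 → $140.68; Lindqvist 94.6348 → $94.63; Kowalski 222.4373 → $222.44.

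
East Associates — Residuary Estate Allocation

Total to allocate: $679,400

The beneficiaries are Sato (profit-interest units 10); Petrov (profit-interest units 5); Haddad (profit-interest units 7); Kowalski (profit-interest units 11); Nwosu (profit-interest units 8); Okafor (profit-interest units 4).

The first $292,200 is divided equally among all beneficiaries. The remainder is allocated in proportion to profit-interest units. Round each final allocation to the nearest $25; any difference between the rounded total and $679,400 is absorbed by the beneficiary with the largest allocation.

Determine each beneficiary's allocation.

Sato: $134,750; Petrov: $91,725; Haddad: $108,925; Kowalski: $143,350; Nwosu: $117,525; Okafor: $83,125

Equal tier: $292,200 ÷ 6 = $48,700 apiece.
Remainder $387,200 by profit-interest units (total 45): Sato 86,044.44 → $86,050; Petrov 43,022.22 → $43,025; Haddad 60,231.11 → $60,225; Kowalski 94,648.89 → $94,650; Nwosu 68,835.56 → $68,825; Okafor 34,417.78 → $34,425.
Totals: Sato $48,700 + $86,050 = $134,750; Petrov $48,700 + $43,025 = $91,725; Haddad $48,700 + $60,225 = $108,925; Kowalski $48,700 + $94,650 = $143,350; Nwosu $48,700 + $68,825 = $117,525; Okafor $48,700 + $34,425 = $83,125.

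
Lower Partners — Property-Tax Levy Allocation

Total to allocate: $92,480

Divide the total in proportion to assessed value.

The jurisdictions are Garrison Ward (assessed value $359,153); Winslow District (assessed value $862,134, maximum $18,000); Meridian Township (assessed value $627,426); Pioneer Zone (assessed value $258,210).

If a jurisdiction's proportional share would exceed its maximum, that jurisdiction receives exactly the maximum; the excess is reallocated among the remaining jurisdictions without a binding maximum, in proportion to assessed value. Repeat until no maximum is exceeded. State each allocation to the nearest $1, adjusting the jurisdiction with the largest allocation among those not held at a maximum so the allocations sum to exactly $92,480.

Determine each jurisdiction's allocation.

Combined assessed value = 2,106,923.
Proportional shares (ignoring caps): Garrison Ward 15,764.44; Winslow District 37,841.99; Meridian Township 27,539.86; Pioneer Zone 11,333.71.
Held at cap: Winslow District ($18,000); balance $74,480 reallocated over remaining assessed value 1,244,789.
Remaining shares: Garrison Ward 21,489.36 → $21,489; Meridian Township 37,541.05 → $37,541; Pioneer Zone 15,449.59 → $15,450.

Garrison Ward: $21,489 · Winslow District: $18,000 · Meridian Township: $37,541 · Pioneer Zone: $15,450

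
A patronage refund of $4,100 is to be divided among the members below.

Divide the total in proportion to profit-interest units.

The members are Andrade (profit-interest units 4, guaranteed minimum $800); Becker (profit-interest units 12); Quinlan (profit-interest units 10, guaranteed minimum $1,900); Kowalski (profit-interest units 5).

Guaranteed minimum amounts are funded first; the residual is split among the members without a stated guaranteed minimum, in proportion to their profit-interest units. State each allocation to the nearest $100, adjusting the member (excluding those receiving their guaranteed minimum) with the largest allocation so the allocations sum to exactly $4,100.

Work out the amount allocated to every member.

Andrade: $800; Becker: $1,000; Quinlan: $1,900; Kowalski: $400

Minimums first: Andrade $800; Quinlan $1,900. Balance $1,400.
Balance split over remaining profit-interest units 17: Becker 988.24 → $1,000; Kowalski 411.76 → $400.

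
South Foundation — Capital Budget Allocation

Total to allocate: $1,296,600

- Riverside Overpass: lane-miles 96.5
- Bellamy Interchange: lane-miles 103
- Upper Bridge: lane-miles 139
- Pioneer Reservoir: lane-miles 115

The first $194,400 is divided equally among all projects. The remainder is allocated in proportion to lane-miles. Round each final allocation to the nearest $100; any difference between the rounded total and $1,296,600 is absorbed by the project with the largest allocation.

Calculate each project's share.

Riverside Overpass: $283,100 | Bellamy Interchange: $298,900 | Upper Bridge: $386,500 | Pioneer Reservoir: $328,100

First tranche $194,400 split equally: $48,600 each.
Remainder $1,102,200 by lane-miles (total 453.5): Riverside Overpass 234,536.49 → $234,500; Bellamy Interchange 250,334.29 → $250,300; Upper Bridge 337,829.77 → $337,800; Pioneer Reservoir 279,499.45 → $279,500.
Rounding difference +$100 on remainder applied to Upper Bridge.
Totals: Riverside Overpass $48,600 + $234,500 = $283,100; Bellamy Interchange $48,600 + $250,300 = $298,900; Upper Bridge $48,600 + $337,900 = $386,500; Pioneer Reservoir $48,600 + $279,500 = $328,100.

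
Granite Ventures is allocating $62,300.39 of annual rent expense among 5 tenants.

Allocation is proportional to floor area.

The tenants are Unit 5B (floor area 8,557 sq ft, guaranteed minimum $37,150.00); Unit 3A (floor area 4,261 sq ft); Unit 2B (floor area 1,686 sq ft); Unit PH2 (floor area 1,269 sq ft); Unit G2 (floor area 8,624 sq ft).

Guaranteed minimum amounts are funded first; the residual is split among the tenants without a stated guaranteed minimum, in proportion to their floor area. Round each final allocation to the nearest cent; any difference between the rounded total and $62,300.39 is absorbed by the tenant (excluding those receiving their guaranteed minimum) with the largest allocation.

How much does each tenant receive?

Guaranteed amounts: Unit 5B $37,150.00. Remaining pool $25,150.39.
Remaining pool split over remaining floor area 15,840: Unit 3A 6,765.5184 → $6,765.52; Unit 2B 2,676.9923 → $2,676.99; Unit PH2 2,014.8892 → $2,014.89; Unit G2 13,692.9901 → $13,692.99.

Unit 5B: $37,150.00 · Unit 3A: $6,765.52 · Unit 2B: $2,676.99 · Unit PH2: $2,014.89 · Unit G2: $13,692.99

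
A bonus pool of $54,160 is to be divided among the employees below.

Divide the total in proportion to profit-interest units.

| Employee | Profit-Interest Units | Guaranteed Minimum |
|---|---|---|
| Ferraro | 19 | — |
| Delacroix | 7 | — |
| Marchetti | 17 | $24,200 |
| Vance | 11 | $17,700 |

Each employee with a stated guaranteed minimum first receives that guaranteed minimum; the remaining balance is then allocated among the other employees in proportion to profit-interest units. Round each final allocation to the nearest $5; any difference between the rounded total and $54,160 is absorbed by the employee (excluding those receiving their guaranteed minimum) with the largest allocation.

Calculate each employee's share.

Ferraro: $8,960; Delacroix: $3,300; Marchetti: $24,200; Vance: $17,700

Guaranteed amounts: Marchetti $24,200; Vance $17,700. Residual $12,260.
Residual split over remaining profit-interest units 26: Ferraro 8,959.23 → $8,960; Delacroix 3,300.77 → $3,300.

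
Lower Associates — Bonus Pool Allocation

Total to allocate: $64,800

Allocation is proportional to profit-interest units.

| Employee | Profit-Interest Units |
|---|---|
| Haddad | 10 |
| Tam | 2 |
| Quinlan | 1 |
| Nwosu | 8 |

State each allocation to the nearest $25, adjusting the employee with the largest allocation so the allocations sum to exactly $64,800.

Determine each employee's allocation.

Total profit-interest units = 21.
Raw shares: Haddad 10/21 × $64,800 = 30,857.14; Tam 2/21 × $64,800 = 6,171.43; Quinlan 1/21 × $64,800 = 3,085.71; Nwosu 8/21 × $64,800 = 24,685.71.
Rounded to nearest $25: Haddad $30,850; Tam $6,175; Quinlan $3,075; Nwosu $24,675. Sum = $64,775.
Difference $64,800 − $64,775 = +$25 applied to largest allocation (Haddad): Haddad becomes $30,875.

Haddad: $30,875 · Tam: $6,175 · Quinlan: $3,075 · Nwosu: $24,675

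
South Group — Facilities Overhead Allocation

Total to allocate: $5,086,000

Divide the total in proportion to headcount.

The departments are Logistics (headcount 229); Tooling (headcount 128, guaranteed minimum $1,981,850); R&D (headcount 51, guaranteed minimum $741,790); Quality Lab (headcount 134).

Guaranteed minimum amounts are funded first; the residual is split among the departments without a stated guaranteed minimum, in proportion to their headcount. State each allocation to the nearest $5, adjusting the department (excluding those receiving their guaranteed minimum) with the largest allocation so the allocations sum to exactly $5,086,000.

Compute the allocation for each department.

Logistics: $1,490,305 | Tooling: $1,981,850 | R&D: $741,790 | Quality Lab: $872,055

Guaranteed amounts: Tooling $1,981,850; R&D $741,790. Balance $2,362,360.
Balance split over remaining headcount 363: Logistics 1,490,304.24 → $1,490,305; Quality Lab 872,055.76 → $872,055.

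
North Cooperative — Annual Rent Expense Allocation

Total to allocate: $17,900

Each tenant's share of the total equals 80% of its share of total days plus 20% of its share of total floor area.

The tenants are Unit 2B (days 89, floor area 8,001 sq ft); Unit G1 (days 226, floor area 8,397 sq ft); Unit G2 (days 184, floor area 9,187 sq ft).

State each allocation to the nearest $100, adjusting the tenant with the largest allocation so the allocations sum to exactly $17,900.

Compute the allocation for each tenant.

Unit 2B: $3,700 | Unit G1: $7,600 | Unit G2: $6,600

Days total 499; floor area total 25,585.
Blended shares (80% days + 20% floor area): Unit 2B 0.2052; Unit G1 0.4280; Unit G2 0.3668.
Raw shares: Unit 2B 3,673.61; Unit G1 7,660.57; Unit G2 6,565.82.
After rounding ($100): Unit 2B $3,700; Unit G1 $7,700; Unit G2 $6,600. Sum = $18,000.
Difference $17,900 − $18,000 = −$100 applied to largest allocation (Unit G1): Unit G1 becomes $7,600.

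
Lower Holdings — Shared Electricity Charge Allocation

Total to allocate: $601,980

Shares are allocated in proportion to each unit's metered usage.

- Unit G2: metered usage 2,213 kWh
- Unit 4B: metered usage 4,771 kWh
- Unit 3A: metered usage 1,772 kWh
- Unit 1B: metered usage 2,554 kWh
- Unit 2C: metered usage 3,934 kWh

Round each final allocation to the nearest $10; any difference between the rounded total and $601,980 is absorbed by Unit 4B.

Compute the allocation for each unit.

Unit G2: $87,390; Unit 4B: $188,400; Unit 3A: $69,980; Unit 1B: $100,860; Unit 2C: $155,350

Metered usage total: 15,244.
Proportional shares: Unit G2 2,213/15,244 × $601,980 = 87,390.56; Unit 4B 4,771/15,244 × $601,980 = 188,405.05; Unit 3A 1,772/15,244 × $601,980 = 69,975.63; Unit 1B 2,554/15,244 × $601,980 = 100,856.53; Unit 2C 3,934/15,244 × $601,980 = 155,352.23.
At nearest $10: Unit G2 $87,390; Unit 4B $188,410; Unit 3A $69,980; Unit 1B $100,860; Unit 2C $155,350. Sum = $601,990.
Difference $601,980 − $601,990 = −$10 applied to Unit 4B: Unit 4B becomes $188,400.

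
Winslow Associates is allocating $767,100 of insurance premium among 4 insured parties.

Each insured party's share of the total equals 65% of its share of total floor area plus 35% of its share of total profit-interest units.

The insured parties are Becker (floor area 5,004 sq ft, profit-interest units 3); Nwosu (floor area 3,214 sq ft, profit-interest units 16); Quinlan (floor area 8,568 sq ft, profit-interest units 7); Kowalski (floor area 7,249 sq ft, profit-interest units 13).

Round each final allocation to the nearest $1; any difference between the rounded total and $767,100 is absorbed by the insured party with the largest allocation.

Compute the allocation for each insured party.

Becker: $124,463; Nwosu: $176,823; Quinlan: $225,936; Kowalski: $239,878

Totals — floor area 24,035, profit-interest units 39.
Composite weights (65% floor area + 35% profit-interest units): Becker 0.1623; Nwosu 0.2305; Quinlan 0.2945; Kowalski 0.3127.
Raw shares: Becker 124,462.53; Nwosu 176,823.32; Quinlan 225,935.96; Kowalski 239,878.20.
After rounding ($1): Becker $124,463; Nwosu $176,823; Quinlan $225,936; Kowalski $239,878. Sum = $767,100.
No rounding difference to absorb.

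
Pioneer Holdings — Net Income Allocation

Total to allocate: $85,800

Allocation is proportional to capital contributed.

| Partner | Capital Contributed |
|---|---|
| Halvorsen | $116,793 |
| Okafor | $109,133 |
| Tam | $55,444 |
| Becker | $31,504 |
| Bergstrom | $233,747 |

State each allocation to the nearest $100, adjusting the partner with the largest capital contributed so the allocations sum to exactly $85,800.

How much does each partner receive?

Capital contributed total: 546,621.
Pro-rata amounts: Halvorsen 116,793/546,621 × $85,800 = 18,332.34; Okafor 109,133/546,621 × $85,800 = 17,129.99; Tam 55,444/546,621 × $85,800 = 8,702.73; Becker 31,504/546,621 × $85,800 = 4,945.00; Bergstrom 233,747/546,621 × $85,800 = 36,689.94.
At nearest $100: Halvorsen $18,300; Okafor $17,100; Tam $8,700; Becker $4,900; Bergstrom $36,700. Sum = $85,700.
Difference $85,800 − $85,700 = +$100 applied to largest capital contributed (Bergstrom): Bergstrom becomes $36,800.

Halvorsen: $18,300 | Okafor: $17,100 | Tam: $8,700 | Becker: $4,900 | Bergstrom: $36,800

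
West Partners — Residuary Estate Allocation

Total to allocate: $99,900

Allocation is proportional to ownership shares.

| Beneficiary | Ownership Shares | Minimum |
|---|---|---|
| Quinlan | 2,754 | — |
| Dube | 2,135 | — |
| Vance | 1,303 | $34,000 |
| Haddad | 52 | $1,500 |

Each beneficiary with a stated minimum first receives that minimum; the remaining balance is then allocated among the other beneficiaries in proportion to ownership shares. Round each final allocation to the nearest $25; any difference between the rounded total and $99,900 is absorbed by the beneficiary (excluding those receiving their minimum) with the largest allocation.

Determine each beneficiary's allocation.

Quinlan: $36,275; Dube: $28,125; Vance: $34,000; Haddad: $1,500

Fund the minimums — Vance $34,000; Haddad $1,500. Balance $64,400.
Balance split over remaining ownership shares 4,889: Quinlan 36,276.87 → $36,275; Dube 28,123.13 → $28,125.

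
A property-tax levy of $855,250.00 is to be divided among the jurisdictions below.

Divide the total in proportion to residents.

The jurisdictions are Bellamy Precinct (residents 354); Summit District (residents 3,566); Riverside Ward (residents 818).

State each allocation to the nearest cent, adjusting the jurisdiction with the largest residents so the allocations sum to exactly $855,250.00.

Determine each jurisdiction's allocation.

Residents total: 354 + 3,566 + 818 = 4,738.
Unrounded shares: Bellamy Precinct 63,900.0633; Summit District 643,693.8582; Riverside Ward 147,656.0785.
Rounded to nearest cent: Bellamy Precinct $63,900.06; Summit District $643,693.86; Riverside Ward $147,656.08. Sum = $855,250.00.
No rounding difference to absorb.

Bellamy Precinct: $63,900.06 · Summit District: $643,693.86 · Riverside Ward: $147,656.08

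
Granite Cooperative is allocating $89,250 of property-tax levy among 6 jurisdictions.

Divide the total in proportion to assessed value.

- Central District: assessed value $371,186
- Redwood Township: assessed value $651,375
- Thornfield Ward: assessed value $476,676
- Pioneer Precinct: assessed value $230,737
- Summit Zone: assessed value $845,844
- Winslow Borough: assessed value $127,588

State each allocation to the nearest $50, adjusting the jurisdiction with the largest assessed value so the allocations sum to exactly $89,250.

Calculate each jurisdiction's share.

Central District: $12,250 · Redwood Township: $21,500 · Thornfield Ward: $15,750 · Pioneer Precinct: $7,600 · Summit Zone: $27,950 · Winslow Borough: $4,200

Combined assessed value = 371,186 + 651,375 + 476,676 + 230,737 + 845,844 + 127,588 = 2,703,406.
Raw shares: Central District 12,254.30; Redwood Township 21,504.44; Thornfield Ward 15,736.94; Pioneer Precinct 7,617.53; Summit Zone 27,924.62; Winslow Borough 4,212.18.
After rounding ($50): Central District $12,250; Redwood Township $21,500; Thornfield Ward $15,750; Pioneer Precinct $7,600; Summit Zone $27,900; Winslow Borough $4,200. Sum = $89,200.
Difference $89,250 − $89,200 = +$50 applied to largest assessed value (Summit Zone): Summit Zone becomes $27,950.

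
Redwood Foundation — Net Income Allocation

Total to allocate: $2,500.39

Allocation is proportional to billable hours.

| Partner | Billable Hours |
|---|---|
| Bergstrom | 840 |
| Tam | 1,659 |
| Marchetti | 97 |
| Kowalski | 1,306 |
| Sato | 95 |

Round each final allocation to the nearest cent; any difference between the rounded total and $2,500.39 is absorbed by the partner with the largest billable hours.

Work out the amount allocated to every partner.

Billable hours total: 840 + 1,659 + 97 + 1,306 + 95 = 3,997.
Unrounded shares: Bergstrom 525.4760; Tam 1,037.8151; Marchetti 60.6800; Kowalski 816.9901; Sato 59.4288.
At nearest cent: Bergstrom $525.48; Tam $1,037.82; Marchetti $60.68; Kowalski $816.99; Sato $59.43. Sum = $2,500.40.
Difference $2,500.39 − $2,500.40 = −$0.01 applied to largest billable hours (Tam): Tam becomes $1,037.81.

Bergstrom: $525.48 | Tam: $1,037.81 | Marchetti: $60.68 | Kowalski: $816.99 | Sato: $59.43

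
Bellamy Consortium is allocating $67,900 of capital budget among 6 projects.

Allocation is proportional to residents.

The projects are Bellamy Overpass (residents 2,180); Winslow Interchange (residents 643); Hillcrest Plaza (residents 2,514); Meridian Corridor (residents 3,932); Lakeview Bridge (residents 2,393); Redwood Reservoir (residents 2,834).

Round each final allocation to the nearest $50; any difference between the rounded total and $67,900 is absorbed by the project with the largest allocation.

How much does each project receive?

Combined residents = 14,496.
Pro-rata amounts: Bellamy Overpass 2,180/14,496 × $67,900 = 10,211.23; Winslow Interchange 643/14,496 × $67,900 = 3,011.84; Hillcrest Plaza 2,514/14,496 × $67,900 = 11,775.70; Meridian Corridor 3,932/14,496 × $67,900 = 18,417.69; Lakeview Bridge 2,393/14,496 × $67,900 = 11,208.93; Redwood Reservoir 2,834/14,496 × $67,900 = 13,274.60.
At nearest $50: Bellamy Overpass $10,200; Winslow Interchange $3,000; Hillcrest Plaza $11,800; Meridian Corridor $18,400; Lakeview Bridge $11,200; Redwood Reservoir $13,250. Sum = $67,850.
Difference $67,900 − $67,850 = +$50 applied to largest allocation (Meridian Corridor): Meridian Corridor becomes $18,450.

Bellamy Overpass: $10,200; Winslow Interchange: $3,000; Hillcrest Plaza: $11,800; Meridian Corridor: $18,450; Lakeview Bridge: $11,200; Redwood Reservoir: $13,250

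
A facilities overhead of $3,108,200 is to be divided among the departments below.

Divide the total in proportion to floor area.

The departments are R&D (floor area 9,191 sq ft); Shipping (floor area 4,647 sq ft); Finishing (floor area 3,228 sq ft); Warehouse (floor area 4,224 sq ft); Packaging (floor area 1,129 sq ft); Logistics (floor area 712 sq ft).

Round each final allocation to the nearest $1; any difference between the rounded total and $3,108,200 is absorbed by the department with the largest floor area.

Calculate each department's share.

R&D: $1,235,029; Shipping: $624,435; Finishing: $433,759; Warehouse: $567,595; Packaging: $151,708; Logistics: $95,674

Sum of floor area: 9,191 + 4,647 + 3,228 + 4,224 + 1,129 + 712 = 23,131.
Pro-rata amounts: R&D 1,235,029.45; Shipping 624,434.97; Finishing 433,758.58; Warehouse 567,594.86; Packaging 151,708.00; Logistics 95,674.13.
After rounding ($1): R&D $1,235,029; Shipping $624,435; Finishing $433,759; Warehouse $567,595; Packaging $151,708; Logistics $95,674. Sum = $3,108,200.
No rounding difference to absorb.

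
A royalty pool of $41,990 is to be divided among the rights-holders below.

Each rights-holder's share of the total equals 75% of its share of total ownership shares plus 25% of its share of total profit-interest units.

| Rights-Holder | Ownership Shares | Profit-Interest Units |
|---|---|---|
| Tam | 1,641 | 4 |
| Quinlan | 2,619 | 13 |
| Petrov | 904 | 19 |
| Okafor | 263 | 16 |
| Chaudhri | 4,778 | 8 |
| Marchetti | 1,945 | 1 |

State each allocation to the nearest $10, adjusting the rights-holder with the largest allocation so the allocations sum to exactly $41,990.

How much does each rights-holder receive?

Ownership shares total 12,150; profit-interest units total 61.
Combined weights (75% ownership shares + 25% profit-interest units): Tam 0.1177; Quinlan 0.2149; Petrov 0.1337; Okafor 0.0818; Chaudhri 0.3277; Marchetti 0.1242.
Unrounded shares: Tam 4,941.79; Quinlan 9,025.56; Petrov 5,612.86; Okafor 3,435.13; Chaudhri 13,761.18; Marchetti 5,213.48.
Rounded to nearest $10: Tam $4,940; Quinlan $9,030; Petrov $5,610; Okafor $3,440; Chaudhri $13,760; Marchetti $5,210. Sum = $41,990.
No rounding difference to absorb.

Tam: $4,940 | Quinlan: $9,030 | Petrov: $5,610 | Okafor: $3,440 | Chaudhri: $13,760 | Marchetti: $5,210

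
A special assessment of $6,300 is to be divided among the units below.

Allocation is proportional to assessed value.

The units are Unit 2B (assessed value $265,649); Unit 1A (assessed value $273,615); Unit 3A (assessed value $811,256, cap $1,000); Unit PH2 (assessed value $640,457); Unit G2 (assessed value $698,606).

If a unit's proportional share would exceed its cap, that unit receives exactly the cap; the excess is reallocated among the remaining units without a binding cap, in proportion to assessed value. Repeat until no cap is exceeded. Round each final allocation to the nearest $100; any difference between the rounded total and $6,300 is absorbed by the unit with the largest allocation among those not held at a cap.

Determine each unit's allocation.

Combined assessed value = 2,689,583.
Unconstrained shares: Unit 2B 622.25; Unit 1A 640.91; Unit 3A 1,900.26; Unit PH2 1,500.19; Unit G2 1,636.39.
Cap binds for Unit 3A ($1,000); residual $5,300 reallocated over remaining assessed value 1,878,327.
Shares after redistribution: Unit 2B 749.57 → $700; Unit 1A 772.05 → $800; Unit PH2 1,807.15 → $1,800; Unit G2 1,971.23 → $2,000.

Unit 2B: $700 · Unit 1A: $800 · Unit 3A: $1,000 · Unit PH2: $1,800 · Unit G2: $2,000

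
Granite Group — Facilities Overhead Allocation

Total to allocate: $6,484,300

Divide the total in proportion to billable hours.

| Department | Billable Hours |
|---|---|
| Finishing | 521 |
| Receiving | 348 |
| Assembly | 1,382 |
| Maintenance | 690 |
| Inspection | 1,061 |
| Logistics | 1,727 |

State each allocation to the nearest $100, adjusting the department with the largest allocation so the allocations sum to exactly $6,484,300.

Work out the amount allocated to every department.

Sum of billable hours: 5,729.
Pro-rata amounts: Finishing 521/5,729 × $6,484,300 = 589,687.61; Receiving 348/5,729 × $6,484,300 = 393,879.63; Assembly 1,382/5,729 × $6,484,300 = 1,564,200.14; Maintenance 690/5,729 × $6,484,300 = 780,968.23; Inspection 1,061/5,729 × $6,484,300 = 1,200,880.14; Logistics 1,727/5,729 × $6,484,300 = 1,954,684.26.
After rounding ($100): Finishing $589,700; Receiving $393,900; Assembly $1,564,200; Maintenance $781,000; Inspection $1,200,900; Logistics $1,954,700. Sum = $6,484,400.
Difference $6,484,300 − $6,484,400 = −$100 applied to largest allocation (Logistics): Logistics becomes $1,954,600.

Finishing: $589,700 · Receiving: $393,900 · Assembly: $1,564,200 · Maintenance: $781,000 · Inspection: $1,200,900 · Logistics: $1,954,600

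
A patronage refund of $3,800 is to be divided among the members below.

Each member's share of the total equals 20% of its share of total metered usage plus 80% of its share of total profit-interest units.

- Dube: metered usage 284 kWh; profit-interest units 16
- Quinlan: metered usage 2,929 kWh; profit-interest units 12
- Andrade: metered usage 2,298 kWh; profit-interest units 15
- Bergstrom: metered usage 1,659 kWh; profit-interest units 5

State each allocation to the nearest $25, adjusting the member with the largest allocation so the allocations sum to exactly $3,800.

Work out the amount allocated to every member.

Dube: $1,050 · Quinlan: $1,075 · Andrade: $1,175 · Bergstrom: $500

Totals — metered usage 7,170, profit-interest units 48.
Blended shares (20% metered usage + 80% profit-interest units): Dube 0.2746; Quinlan 0.2817; Andrade 0.3141; Bergstrom 0.1296.
Proportional shares: Dube 1,043.44; Quinlan 1,070.47; Andrade 1,193.58; Bergstrom 492.52.
Rounded to nearest $25: Dube $1,050; Quinlan $1,075; Andrade $1,200; Bergstrom $500. Sum = $3,825.
Difference $3,800 − $3,825 = −$25 applied to largest allocation (Andrade): Andrade becomes $1,175.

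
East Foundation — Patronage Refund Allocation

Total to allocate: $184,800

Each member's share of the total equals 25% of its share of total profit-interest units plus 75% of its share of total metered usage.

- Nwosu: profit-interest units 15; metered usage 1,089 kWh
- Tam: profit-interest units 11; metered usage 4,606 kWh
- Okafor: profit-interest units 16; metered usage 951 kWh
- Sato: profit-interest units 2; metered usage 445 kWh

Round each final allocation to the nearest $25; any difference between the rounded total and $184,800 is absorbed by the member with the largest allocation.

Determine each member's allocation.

Nwosu: $37,025 · Tam: $101,575 · Okafor: $35,400 · Sato: $10,800

Totals — profit-interest units 44, metered usage 7,091.
Blended shares (25% profit-interest units + 75% metered usage): Nwosu 0.2004; Tam 0.5497; Okafor 0.1915; Sato 0.0584.
Unrounded shares: Nwosu 37,035.49; Tam 101,578.43; Okafor 35,388.15; Sato 10,797.93.
Rounded to nearest $25: Nwosu $37,025; Tam $101,575; Okafor $35,400; Sato $10,800. Sum = $184,800.
No rounding difference to absorb.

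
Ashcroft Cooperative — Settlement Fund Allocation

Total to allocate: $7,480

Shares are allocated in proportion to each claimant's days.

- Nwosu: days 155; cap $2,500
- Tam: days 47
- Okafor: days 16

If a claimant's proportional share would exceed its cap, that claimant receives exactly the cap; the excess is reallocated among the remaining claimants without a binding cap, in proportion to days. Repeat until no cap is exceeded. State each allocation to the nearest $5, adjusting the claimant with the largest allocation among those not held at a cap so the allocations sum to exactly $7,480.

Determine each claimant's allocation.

Nwosu: $2,500 | Tam: $3,715 | Okafor: $1,265

Combined days = 218.
Proportional shares (ignoring caps): Nwosu 5,318.35; Tam 1,612.66; Okafor 548.99.
Cap binds for Nwosu ($2,500); balance $4,980 reallocated over remaining days 63.
Redistributed shares: Tam 3,715.24 → $3,715; Okafor 1,264.76 → $1,265.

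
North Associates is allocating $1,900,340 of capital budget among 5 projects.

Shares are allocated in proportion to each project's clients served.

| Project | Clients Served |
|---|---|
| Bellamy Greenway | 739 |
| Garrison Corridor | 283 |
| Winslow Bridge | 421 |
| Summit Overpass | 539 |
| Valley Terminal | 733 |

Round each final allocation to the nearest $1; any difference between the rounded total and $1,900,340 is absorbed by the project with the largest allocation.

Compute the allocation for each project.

Bellamy Greenway: $517,257 · Garrison Corridor: $198,083 · Winslow Bridge: $294,675 · Summit Overpass: $377,268 · Valley Terminal: $513,057

Combined clients served = 2,715.
Unrounded shares: Bellamy Greenway 739/2,715 × $1,900,340 = 517,256.45; Garrison Corridor 283/2,715 × $1,900,340 = 198,083.32; Winslow Bridge 421/2,715 × $1,900,340 = 294,675.19; Summit Overpass 539/2,715 × $1,900,340 = 377,268.24; Valley Terminal 733/2,715 × $1,900,340 = 513,056.80.
Rounded to nearest $1: Bellamy Greenway $517,256; Garrison Corridor $198,083; Winslow Bridge $294,675; Summit Overpass $377,268; Valley Terminal $513,057. Sum = $1,900,339.
Difference $1,900,340 − $1,900,339 = +$1 applied to largest allocation (Bellamy Greenway): Bellamy Greenway becomes $517,257.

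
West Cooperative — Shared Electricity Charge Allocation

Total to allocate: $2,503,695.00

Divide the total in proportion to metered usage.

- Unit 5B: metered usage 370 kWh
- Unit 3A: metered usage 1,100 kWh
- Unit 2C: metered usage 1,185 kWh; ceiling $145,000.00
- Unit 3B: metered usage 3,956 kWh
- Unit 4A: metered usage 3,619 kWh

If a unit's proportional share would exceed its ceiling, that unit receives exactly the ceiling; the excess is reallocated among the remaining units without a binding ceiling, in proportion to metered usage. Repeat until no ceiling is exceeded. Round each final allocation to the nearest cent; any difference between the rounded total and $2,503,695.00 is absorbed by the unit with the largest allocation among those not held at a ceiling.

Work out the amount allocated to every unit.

Combined metered usage = 10,230.
Unconstrained shares: Unit 5B 90,553.9736; Unit 3A 269,214.5161; Unit 2C 290,017.4560; Unit 3B 968,193.2962; Unit 4A 885,715.7581.
Cap binds for Unit 2C ($145,000.00); remaining pool $2,358,695.00 reallocated over remaining metered usage 9,045.
Shares after redistribution: Unit 5B 96,486.1415 → $96,486.14; Unit 3A 286,850.6910 → $286,850.69; Unit 3B 1,031,619.3941 → $1,031,619.39; Unit 4A 943,738.7734 → $943,738.77.
Rounding difference +$0.01 applied to Unit 3B → $1,031,619.40.

Unit 5B: $96,486.14 | Unit 3A: $286,850.69 | Unit 2C: $145,000.00 | Unit 3B: $1,031,619.40 | Unit 4A: $943,738.77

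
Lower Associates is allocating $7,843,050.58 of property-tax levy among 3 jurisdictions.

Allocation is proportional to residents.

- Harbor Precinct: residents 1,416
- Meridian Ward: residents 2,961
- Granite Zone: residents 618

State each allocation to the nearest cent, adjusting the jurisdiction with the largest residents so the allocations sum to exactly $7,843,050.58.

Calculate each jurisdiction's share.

Total residents = 1,416 + 2,961 + 618 = 4,995.
Raw shares: Harbor Precinct 2,223,375.2996; Meridian Ward 4,649,303.8573; Granite Zone 970,371.4231.
Rounded to nearest cent: Harbor Precinct $2,223,375.30; Meridian Ward $4,649,303.86; Granite Zone $970,371.42. Sum = $7,843,050.58.
Rounded total matches; no reconciliation needed.

Harbor Precinct: $2,223,375.30; Meridian Ward: $4,649,303.86; Granite Zone: $970,371.42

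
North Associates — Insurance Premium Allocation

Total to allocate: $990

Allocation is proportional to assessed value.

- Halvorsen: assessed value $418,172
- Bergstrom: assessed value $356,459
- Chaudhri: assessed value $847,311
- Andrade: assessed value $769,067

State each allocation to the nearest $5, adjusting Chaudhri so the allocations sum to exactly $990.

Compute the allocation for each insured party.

Combined assessed value = 2,391,009.
Proportional shares: Halvorsen 418,172/2,391,009 × $990 = 173.14; Bergstrom 356,459/2,391,009 × $990 = 147.59; Chaudhri 847,311/2,391,009 × $990 = 350.83; Andrade 769,067/2,391,009 × $990 = 318.43.
After rounding ($5): Halvorsen $175; Bergstrom $150; Chaudhri $350; Andrade $320. Sum = $995.
Difference $990 − $995 = −$5 applied to Chaudhri: Chaudhri becomes $345.

Halvorsen: $175; Bergstrom: $150; Chaudhri: $345; Andrade: $320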